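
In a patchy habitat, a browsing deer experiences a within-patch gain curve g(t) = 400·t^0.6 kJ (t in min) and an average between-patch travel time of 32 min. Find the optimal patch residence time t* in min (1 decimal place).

Optimal t* satisfies g'(t*) = g(t*)/(T + t*).
g'(t) = 0.6·400·t^-0.4. Setting 0.6·400·t^-0.4 = 400·t^0.6/(32+t) gives 0.6(32+t) = t, so 0.40·t = 0.6×32.
t* = 0.6×32/0.40 = 48 min.

48.0 min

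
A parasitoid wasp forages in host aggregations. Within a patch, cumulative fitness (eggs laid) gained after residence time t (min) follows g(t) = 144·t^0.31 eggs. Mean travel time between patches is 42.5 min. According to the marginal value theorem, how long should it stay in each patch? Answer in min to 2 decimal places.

By the marginal value theorem, leave when the instantaneous gain rate g'(t) equals the habitat-wide average g(t)/(T + t).
g'(t) = 0.31·144·t^-0.69. Setting 0.31·144·t^-0.69 = 144·t^0.31/(42.5+t) gives 0.31(42.5+t) = t, so 0.69·t = 0.31×42.5.
t* = 0.31×42.5/0.69 = 19.09 min.

19.09 min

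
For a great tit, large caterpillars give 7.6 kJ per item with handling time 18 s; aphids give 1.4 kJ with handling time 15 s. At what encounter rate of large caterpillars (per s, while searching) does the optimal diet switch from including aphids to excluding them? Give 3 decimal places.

At the threshold, the rate on large caterpillars alone equals the profitability of aphids: λ·7.6/(1 + λ·18) = 1.4/15 = 0.09333.
Rearranging, λ(7.6 − 0.09333×18) = 0.09333, so λ = 0.09333/5.92 = 0.01577 per s.

0.016 per s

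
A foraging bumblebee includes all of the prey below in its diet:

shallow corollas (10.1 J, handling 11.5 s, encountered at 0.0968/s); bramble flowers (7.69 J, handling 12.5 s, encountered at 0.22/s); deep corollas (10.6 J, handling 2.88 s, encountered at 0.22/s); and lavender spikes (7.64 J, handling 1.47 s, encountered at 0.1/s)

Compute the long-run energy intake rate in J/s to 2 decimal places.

R = (0.0968×10.1 + 0.22×7.69 + 0.22×10.6 + 0.1×7.64) / (1 + 0.0968×11.5 + 0.22×12.5 + 0.22×2.88 + 0.1×1.47) = 5.765/5.644 = 1.022 J/s.

1.02 J/s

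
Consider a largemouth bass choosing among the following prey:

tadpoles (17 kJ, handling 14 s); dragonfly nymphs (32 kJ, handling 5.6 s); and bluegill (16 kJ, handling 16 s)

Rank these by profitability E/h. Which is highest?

In descending order of E/h:
dragonfly nymphs: 32/5.6 = 5.71 kJ/s
tadpoles: 17/14 = 1.21 kJ/s
bluegill: 16/16 = 1 kJ/s

dragonfly nymphs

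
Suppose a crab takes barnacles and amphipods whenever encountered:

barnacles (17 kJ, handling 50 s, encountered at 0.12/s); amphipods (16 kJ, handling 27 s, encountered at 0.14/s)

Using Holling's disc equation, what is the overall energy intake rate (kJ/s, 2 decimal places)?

0.40 kJ/s

R = (0.12×17 + 0.14×16) / (1 + 0.12×50 + 0.14×27) = 4.28/10.78 = 0.397 kJ/s.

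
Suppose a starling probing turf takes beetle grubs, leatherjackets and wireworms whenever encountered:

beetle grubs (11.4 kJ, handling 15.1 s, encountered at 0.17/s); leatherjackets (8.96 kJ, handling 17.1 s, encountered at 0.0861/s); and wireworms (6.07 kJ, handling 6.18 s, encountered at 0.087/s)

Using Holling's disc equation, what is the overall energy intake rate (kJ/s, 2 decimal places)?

0.58 kJ/s

R = Σλ_iE_i / (1 + Σλ_ih_i)
Numerator: 0.17×11.4 + 0.0861×8.96 + 0.087×6.07 = 3.238
Denominator: 1 + 0.17×15.1 + 0.0861×17.1 + 0.087×6.18 = 5.577
R = 3.238/5.577 = 0.5805 kJ/s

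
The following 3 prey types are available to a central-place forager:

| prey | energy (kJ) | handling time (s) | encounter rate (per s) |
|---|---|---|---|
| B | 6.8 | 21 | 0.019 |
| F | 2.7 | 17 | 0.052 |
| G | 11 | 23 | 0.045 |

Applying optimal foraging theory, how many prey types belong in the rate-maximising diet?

2

Rank by E/h (kJ/s): G 0.478, B 0.324, F 0.159. Include each in turn until the next type's E/h falls below the running intake rate.
Rate on top 1: 0.2432. B: 0.324 > 0.2432 → include.
Rate on top 2: 0.2565. F: 0.159 < 0.2565 → exclude; stop.
Optimal diet: G, B — 2 of 3 types.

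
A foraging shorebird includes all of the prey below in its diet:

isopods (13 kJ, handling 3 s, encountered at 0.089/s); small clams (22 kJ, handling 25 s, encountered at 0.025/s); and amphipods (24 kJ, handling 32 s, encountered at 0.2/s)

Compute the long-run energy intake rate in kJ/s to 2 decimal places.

0.78 kJ/s

R = Σλ_iE_i / (1 + Σλ_ih_i)
Numerator: 0.089×13 + 0.025×22 + 0.2×24 = 6.507
Denominator: 1 + 0.089×3 + 0.025×25 + 0.2×32 = 8.292
R = 6.507/8.292 = 0.7847 kJ/s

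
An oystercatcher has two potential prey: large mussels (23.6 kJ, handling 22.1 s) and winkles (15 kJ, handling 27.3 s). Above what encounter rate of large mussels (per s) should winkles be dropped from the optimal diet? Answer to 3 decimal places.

0.048 per s

The zero-one rule: include winkles iff E₂/h₂ > λE₁/(1+λh₁). Equality gives the switch point.
λE₁h₂ = E₂ + λE₂h₁ ⇒ λ = E₂/(E₁h₂ − E₂h₁) = 15/(644.3 − 331.5) = 0.04796 per s.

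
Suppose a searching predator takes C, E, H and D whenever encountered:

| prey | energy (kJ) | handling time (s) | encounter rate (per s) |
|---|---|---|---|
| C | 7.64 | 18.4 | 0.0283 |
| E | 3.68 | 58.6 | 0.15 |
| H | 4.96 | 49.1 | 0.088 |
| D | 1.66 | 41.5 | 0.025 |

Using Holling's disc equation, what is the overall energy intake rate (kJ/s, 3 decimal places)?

Energy encountered per unit search time: 0.0283×7.64 + 0.15×3.68 + 0.088×4.96 + 0.025×1.66 = 1.246 kJ/s.
Handling time per unit search time: 0.0283×18.4 + 0.15×58.6 + 0.088×49.1 + 0.025×41.5 = 14.67.
Rate = 1.246/(1 + 14.67) = 0.07953 kJ/s.

0.080 kJ/s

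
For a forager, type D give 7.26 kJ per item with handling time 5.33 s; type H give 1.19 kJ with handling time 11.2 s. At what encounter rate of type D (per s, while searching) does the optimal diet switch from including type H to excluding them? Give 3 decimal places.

0.016 per s

At the threshold, the rate on type D alone equals the profitability of type H: λ·7.26/(1 + λ·5.33) = 1.19/11.2 = 0.1062.
Rearranging, λ(7.26 − 0.1062×5.33) = 0.1062, so λ = 0.1062/6.694 = 0.01587 per s.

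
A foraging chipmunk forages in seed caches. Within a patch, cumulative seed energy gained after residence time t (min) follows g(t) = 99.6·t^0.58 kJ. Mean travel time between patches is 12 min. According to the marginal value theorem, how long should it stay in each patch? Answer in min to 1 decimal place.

By the marginal value theorem, leave when the instantaneous gain rate g'(t) equals the habitat-wide average g(t)/(T + t).
g'(t) = 0.58·99.6·t^-0.42. Setting 0.58·99.6·t^-0.42 = 99.6·t^0.58/(12+t) gives 0.58(12+t) = t, so 0.42·t = 0.58×12.
t* = 0.58×12/0.42 = 16.57 min.

16.6 min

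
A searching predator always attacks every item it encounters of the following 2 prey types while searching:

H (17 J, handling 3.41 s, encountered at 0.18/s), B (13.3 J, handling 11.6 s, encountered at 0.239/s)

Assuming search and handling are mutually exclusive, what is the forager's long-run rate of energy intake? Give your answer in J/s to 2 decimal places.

R = (0.18×17 + 0.239×13.3) / (1 + 0.18×3.41 + 0.239×11.6) = 6.239/4.386 = 1.422 J/s.

1.42 J/s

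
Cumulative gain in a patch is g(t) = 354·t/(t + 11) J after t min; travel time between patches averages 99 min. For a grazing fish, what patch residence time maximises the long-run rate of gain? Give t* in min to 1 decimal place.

33.0 min

By the marginal value theorem, leave when the instantaneous gain rate g'(t) equals the habitat-wide average g(t)/(T + t).
g'(t) = 354·11/(t + 11)². Setting 354·11/(t+11)² = 354t/[(t+11)(99+t)] gives 11(99+t) = t(t+11), so t² = 11×99 = 1089.
t* = √1089 = 33 min.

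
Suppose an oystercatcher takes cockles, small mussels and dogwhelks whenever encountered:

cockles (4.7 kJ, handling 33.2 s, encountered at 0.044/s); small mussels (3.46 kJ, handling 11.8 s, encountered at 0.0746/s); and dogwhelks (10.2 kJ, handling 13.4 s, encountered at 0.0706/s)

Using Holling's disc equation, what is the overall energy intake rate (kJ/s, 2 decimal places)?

R = (0.044×4.7 + 0.0746×3.46 + 0.0706×10.2) / (1 + 0.044×33.2 + 0.0746×11.8 + 0.0706×13.4) = 1.185/4.287 = 0.2764 kJ/s.

0.28 kJ/s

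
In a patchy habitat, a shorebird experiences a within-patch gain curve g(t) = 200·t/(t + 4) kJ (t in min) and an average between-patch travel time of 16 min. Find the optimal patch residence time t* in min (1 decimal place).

8.0 min

Optimal t* satisfies g'(t*) = g(t*)/(T + t*).
g'(t) = 200·4/(t + 4)². Setting 200·4/(t+4)² = 200t/[(t+4)(16+t)] gives 4(16+t) = t(t+4), so t² = 4×16 = 64.
t* = √64 = 8 min.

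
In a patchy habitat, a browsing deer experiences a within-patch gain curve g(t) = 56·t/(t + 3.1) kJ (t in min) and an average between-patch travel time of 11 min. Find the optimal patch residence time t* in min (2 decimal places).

5.84 min

Maximise g(t)/(T+t): set derivative to zero → g'(t)(T+t) = g(t).
g'(t) = 56·3.1/(t + 3.1)². Setting 56·3.1/(t+3.1)² = 56t/[(t+3.1)(11+t)] gives 3.1(11+t) = t(t+3.1), so t² = 3.1×11 = 34.1.
t* = √34.1 = 5.84 min.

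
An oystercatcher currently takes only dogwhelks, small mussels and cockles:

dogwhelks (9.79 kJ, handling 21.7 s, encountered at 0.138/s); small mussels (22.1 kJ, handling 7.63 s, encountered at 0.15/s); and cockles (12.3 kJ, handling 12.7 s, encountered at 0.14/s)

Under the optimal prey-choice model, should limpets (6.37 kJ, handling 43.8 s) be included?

Current rate: (0.138×9.79 + 0.15×22.1 + 0.14×12.3)/(1 + 0.138×21.7 + 0.15×7.63 + 0.14×12.7) = 0.9235 kJ/s.
limpets: E/h = 6.37/43.8 = 0.1454 kJ/s.
Since 0.1454 < R, time spent handling limpets is better spent searching.

No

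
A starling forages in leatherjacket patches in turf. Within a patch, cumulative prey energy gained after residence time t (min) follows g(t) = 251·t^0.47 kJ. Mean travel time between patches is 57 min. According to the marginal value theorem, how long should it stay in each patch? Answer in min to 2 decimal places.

50.55 min

Optimal t* satisfies g'(t*) = g(t*)/(T + t*).
g'(t) = 0.47·251·t^-0.53. Setting 0.47·251·t^-0.53 = 251·t^0.47/(57+t) gives 0.47(57+t) = t, so 0.53·t = 0.47×57.
t* = 0.47×57/0.53 = 50.55 min.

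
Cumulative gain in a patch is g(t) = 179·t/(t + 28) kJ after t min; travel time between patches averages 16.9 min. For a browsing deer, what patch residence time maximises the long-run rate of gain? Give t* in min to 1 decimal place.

21.8 min

Maximise g(t)/(T+t): set derivative to zero → g'(t)(T+t) = g(t).
g'(t) = 179·28/(t + 28)². Setting 179·28/(t+28)² = 179t/[(t+28)(16.9+t)] gives 28(16.9+t) = t(t+28), so t² = 28×16.9 = 473.2.
t* = √473.2 = 21.75 min.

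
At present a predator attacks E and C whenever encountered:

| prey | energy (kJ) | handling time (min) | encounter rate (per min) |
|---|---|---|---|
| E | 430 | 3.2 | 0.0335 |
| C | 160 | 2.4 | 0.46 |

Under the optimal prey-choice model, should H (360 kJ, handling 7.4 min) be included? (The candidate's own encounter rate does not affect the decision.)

Yes

Current rate: (0.0335×430 + 0.46×160)/(1 + 0.0335×3.2 + 0.46×2.4) = 39.8 kJ/min.
H: E/h = 360/7.4 = 48.65 kJ/min.
Since 48.65 > R, including H increases the long-run rate.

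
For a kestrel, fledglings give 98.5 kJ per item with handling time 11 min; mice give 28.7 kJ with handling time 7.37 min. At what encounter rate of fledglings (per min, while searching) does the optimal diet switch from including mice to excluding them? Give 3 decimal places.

0.070 per min

At the threshold, the rate on fledglings alone equals the profitability of mice: λ·98.5/(1 + λ·11) = 28.7/7.37 = 3.894.
Rearranging, λ(98.5 − 3.894×11) = 3.894, so λ = 3.894/55.66 = 0.06996 per min.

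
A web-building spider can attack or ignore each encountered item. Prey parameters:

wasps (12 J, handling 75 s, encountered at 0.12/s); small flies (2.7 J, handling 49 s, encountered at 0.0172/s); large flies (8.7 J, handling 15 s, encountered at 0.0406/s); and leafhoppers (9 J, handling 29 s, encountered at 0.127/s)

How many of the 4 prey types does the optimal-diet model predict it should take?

2

Profitabilities (E/h, J/s): large flies 0.58, leafhoppers 0.31, wasps 0.16, small flies 0.0551. Add prey in this order while the next type's profitability exceeds the intake rate on those already taken.
Rate on top 1: 0.2195. leafhoppers: 0.31 > 0.2195 → include.
Rate on top 2: 0.2827. wasps: 0.16 < 0.2827 → exclude; stop.
Optimal diet: large flies, leafhoppers — 2 of 4 types.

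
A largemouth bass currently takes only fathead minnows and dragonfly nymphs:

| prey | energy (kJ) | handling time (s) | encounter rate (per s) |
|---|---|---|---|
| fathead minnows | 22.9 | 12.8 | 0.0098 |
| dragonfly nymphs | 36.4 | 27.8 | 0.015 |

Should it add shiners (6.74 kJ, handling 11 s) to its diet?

On fathead minnows and dragonfly nymphs alone, R = ΣλE/(1+Σλh) = 0.7704/1.542 = 0.4995 kJ/s.
Profitability of shiners: 6.74/11 = 0.6127 kJ/s.
Since 0.6127 > R, including shiners increases the long-run rate.

Yes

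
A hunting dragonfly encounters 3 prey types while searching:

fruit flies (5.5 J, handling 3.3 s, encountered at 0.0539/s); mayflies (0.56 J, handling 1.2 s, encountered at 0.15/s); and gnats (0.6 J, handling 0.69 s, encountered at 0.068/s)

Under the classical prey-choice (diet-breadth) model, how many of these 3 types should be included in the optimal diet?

3

Rank by E/h (J/s): fruit flies 1.67, gnats 0.87, mayflies 0.467. Include each in turn until the next type's E/h falls below the running intake rate.
Rate on top 1: 0.2517. gnats: 0.87 > 0.2517 → include.
Rate on top 2: 0.2754. mayflies: 0.467 > 0.2754 → include.
Optimal diet: fruit flies, gnats, mayflies — 3 of 3 types.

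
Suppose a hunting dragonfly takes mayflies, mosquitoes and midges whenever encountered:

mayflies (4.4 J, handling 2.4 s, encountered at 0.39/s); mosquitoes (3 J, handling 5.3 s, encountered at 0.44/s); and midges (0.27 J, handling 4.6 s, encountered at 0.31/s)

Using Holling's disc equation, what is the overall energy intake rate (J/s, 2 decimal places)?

0.55 J/s

R = (0.39×4.4 + 0.44×3 + 0.31×0.27) / (1 + 0.39×2.4 + 0.44×5.3 + 0.31×4.6) = 3.12/5.694 = 0.5479 J/s.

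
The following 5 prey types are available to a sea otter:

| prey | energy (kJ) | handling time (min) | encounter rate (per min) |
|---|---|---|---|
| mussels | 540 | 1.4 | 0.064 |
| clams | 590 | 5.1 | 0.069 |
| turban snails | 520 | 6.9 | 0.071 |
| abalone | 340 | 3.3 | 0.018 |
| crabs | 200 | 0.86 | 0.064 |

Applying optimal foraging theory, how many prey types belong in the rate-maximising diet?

5

E/h in descending order: mussels 386, crabs 233, clams 116, abalone 103, turban snails 75.4 kJ/min. The optimal diet is the largest prefix of this list for which every included type satisfies E_i/h_i > R on the types above it.
Rate on top 1: 31.72. crabs: 233 > 31.72 → include.
Rate on top 2: 41.38. clams: 116 > 41.38 → include.
Rate on top 3: 58.85. abalone: 103 > 58.85 → include.
Rate on top 4: 60.54. turban snails: 75.4 > 60.54 → include.
Optimal diet: mussels, crabs, clams, abalone, turban snails — 5 of 5 types.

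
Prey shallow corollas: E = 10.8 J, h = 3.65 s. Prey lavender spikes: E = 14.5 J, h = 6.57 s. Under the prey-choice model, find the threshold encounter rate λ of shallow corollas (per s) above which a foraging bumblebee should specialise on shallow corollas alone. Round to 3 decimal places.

0.804 per s

At the threshold, the rate on shallow corollas alone equals the profitability of lavender spikes: λ·10.8/(1 + λ·3.65) = 14.5/6.57 = 2.207.
Rearranging, λ(10.8 − 2.207×3.65) = 2.207, so λ = 2.207/2.744 = 0.8042 per s.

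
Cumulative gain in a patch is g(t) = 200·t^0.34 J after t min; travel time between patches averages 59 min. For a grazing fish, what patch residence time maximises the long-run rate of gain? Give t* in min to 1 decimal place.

30.4 min

Optimal t* satisfies g'(t*) = g(t*)/(T + t*).
g'(t) = 0.34·200·t^-0.66. Setting 0.34·200·t^-0.66 = 200·t^0.34/(59+t) gives 0.34(59+t) = t, so 0.66·t = 0.34×59.
t* = 0.34×59/0.66 = 30.39 min.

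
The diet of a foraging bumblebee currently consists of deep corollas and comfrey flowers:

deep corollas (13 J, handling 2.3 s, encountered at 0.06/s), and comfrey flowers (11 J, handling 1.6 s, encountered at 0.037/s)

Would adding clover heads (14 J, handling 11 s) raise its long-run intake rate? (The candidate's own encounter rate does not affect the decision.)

Current rate: (0.06×13 + 0.037×11)/(1 + 0.06×2.3 + 0.037×1.6) = 0.9915 J/s.
Profitability of clover heads: 14/11 = 1.273 J/s.
Since 1.273 > R, including clover heads increases the long-run rate.

Yes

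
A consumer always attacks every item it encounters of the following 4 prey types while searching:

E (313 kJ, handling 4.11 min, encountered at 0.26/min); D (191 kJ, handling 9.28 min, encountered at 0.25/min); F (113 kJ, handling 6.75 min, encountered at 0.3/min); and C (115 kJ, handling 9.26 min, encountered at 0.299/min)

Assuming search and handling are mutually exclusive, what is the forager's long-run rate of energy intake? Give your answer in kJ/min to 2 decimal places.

21.50 kJ/min

Energy encountered per unit search time: 0.26×313 + 0.25×191 + 0.3×113 + 0.299×115 = 197.4 kJ/min.
Handling time per unit search time: 0.26×4.11 + 0.25×9.28 + 0.3×6.75 + 0.299×9.26 = 8.182.
Rate = 197.4/(1 + 8.182) = 21.5 kJ/min.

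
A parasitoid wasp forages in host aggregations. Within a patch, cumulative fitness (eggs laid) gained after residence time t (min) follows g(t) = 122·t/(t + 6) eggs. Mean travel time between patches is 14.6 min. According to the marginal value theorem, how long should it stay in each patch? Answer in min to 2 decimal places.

9.36 min

By the marginal value theorem, leave when the instantaneous gain rate g'(t) equals the habitat-wide average g(t)/(T + t).
g'(t) = 122·6/(t + 6)². Setting 122·6/(t+6)² = 122t/[(t+6)(14.6+t)] gives 6(14.6+t) = t(t+6), so t² = 6×14.6 = 87.6.
t* = √87.6 = 9.359 min.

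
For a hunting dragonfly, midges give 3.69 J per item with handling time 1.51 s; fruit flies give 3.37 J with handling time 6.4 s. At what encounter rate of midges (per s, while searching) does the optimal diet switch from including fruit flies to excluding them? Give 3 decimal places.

At the threshold, the rate on midges alone equals the profitability of fruit flies: λ·3.69/(1 + λ·1.51) = 3.37/6.4 = 0.5266.
Rearranging, λ(3.69 − 0.5266×1.51) = 0.5266, so λ = 0.5266/2.895 = 0.1819 per s.

0.182 per s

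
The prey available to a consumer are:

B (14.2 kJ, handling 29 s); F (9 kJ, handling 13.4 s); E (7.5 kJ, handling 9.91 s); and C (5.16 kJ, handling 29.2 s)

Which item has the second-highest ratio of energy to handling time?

In descending order of E/h:
E: 7.5/9.91 = 0.757 kJ/s
F: 9/13.4 = 0.672 kJ/s
B: 14.2/29 = 0.49 kJ/s
C: 5.16/29.2 = 0.177 kJ/s

F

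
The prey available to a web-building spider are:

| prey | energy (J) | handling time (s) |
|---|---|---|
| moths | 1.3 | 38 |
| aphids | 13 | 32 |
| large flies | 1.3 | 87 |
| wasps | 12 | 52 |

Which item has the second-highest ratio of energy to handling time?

In descending order of E/h:
aphids: 13/32 = 0.406 J/s
wasps: 12/52 = 0.231 J/s
moths: 1.3/38 = 0.0342 J/s
large flies: 1.3/87 = 0.0149 J/s

wasps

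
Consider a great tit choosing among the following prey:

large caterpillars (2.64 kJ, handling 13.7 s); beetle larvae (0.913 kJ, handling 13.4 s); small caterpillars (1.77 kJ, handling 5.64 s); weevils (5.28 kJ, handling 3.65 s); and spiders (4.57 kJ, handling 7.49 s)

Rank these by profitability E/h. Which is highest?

weevils

In descending order of E/h:
weevils: 5.28/3.65 = 1.45 kJ/s
spiders: 4.57/7.49 = 0.61 kJ/s
small caterpillars: 1.77/5.64 = 0.314 kJ/s
large caterpillars: 2.64/13.7 = 0.193 kJ/s
beetle larvae: 0.913/13.4 = 0.0681 kJ/s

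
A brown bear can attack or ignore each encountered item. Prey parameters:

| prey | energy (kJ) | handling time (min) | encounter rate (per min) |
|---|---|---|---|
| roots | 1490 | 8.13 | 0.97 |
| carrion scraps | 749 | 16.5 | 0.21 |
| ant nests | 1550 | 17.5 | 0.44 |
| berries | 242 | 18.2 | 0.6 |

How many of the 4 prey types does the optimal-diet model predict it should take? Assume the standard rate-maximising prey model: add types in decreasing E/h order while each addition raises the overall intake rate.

1

E/h in descending order: roots 183, ant nests 88.6, carrion scraps 45.4, berries 13.3 kJ/min. The optimal diet is the largest prefix of this list for which every included type satisfies E_i/h_i > R on the types above it.
Rate on top 1: 162.6. ant nests: 88.6 < 162.6 → exclude; stop.
Optimal diet: roots — 1 of 4 types.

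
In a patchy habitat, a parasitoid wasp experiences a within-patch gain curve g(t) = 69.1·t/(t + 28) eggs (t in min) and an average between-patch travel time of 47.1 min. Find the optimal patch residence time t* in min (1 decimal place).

36.3 min

Maximise g(t)/(T+t): set derivative to zero → g'(t)(T+t) = g(t).
g'(t) = 69.1·28/(t + 28)². Setting 69.1·28/(t+28)² = 69.1t/[(t+28)(47.1+t)] gives 28(47.1+t) = t(t+28), so t² = 28×47.1 = 1319.
t* = √1319 = 36.32 min.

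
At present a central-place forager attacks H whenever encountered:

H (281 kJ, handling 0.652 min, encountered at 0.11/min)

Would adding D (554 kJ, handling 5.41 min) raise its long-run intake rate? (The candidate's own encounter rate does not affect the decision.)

Intake rate on the current diet: R = (0.11×281) / (1 + 0.11×0.652) = 30.91/1.072 = 28.84 kJ/min.
D: E/h = 554/5.41 = 102.4 kJ/min.
102.4 > 28.84, so adding D raises the average — include it.

Yes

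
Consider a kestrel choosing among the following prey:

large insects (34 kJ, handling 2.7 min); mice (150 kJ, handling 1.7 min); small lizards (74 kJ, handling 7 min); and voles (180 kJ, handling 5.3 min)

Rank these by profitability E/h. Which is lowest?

small lizards

In descending order of E/h:
mice: 150/1.7 = 88.2 kJ/min
voles: 180/5.3 = 34 kJ/min
large insects: 34/2.7 = 12.6 kJ/min
small lizards: 74/7 = 10.6 kJ/min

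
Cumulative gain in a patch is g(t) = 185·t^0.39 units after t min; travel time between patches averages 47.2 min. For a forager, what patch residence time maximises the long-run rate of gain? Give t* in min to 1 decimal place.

By the marginal value theorem, leave when the instantaneous gain rate g'(t) equals the habitat-wide average g(t)/(T + t).
g'(t) = 0.39·185·t^-0.61. Setting 0.39·185·t^-0.61 = 185·t^0.39/(47.2+t) gives 0.39(47.2+t) = t, so 0.61·t = 0.39×47.2.
t* = 0.39×47.2/0.61 = 30.18 min.

30.2 min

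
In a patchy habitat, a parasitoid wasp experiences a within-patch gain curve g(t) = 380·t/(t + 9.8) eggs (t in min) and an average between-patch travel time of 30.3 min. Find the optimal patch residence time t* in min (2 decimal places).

17.23 min

Optimal t* satisfies g'(t*) = g(t*)/(T + t*).
g'(t) = 380·9.8/(t + 9.8)². Setting 380·9.8/(t+9.8)² = 380t/[(t+9.8)(30.3+t)] gives 9.8(30.3+t) = t(t+9.8), so t² = 9.8×30.3 = 296.9.
t* = √296.9 = 17.23 min.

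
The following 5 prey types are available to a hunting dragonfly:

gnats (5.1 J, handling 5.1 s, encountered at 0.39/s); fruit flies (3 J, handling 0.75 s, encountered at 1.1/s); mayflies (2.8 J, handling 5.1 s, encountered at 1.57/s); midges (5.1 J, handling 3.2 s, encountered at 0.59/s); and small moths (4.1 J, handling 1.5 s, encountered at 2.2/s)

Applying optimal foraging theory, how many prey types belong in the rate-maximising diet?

2

E/h in descending order: fruit flies 4, small moths 2.73, midges 1.59, gnats 1, mayflies 0.549 J/s. The optimal diet is the largest prefix of this list for which every included type satisfies E_i/h_i > R on the types above it.
Rate on top 1: 1.808. small moths: 2.73 > 1.808 → include.
Rate on top 2: 2.404. midges: 1.59 < 2.404 → exclude; stop.
Optimal diet: fruit flies, small moths — 2 of 5 types.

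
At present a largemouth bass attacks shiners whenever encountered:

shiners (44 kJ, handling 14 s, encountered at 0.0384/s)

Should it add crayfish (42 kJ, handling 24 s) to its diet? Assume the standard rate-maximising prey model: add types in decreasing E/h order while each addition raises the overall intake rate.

Yes

Current rate: (0.0384×44)/(1 + 0.0384×14) = 1.099 kJ/s.
crayfish: E/h = 42/24 = 1.75 kJ/s.
Since 1.75 > R, including crayfish increases the long-run rate.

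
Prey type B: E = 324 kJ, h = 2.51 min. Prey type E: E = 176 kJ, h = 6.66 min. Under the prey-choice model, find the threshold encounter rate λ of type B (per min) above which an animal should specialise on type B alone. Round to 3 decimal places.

0.103 per min

The zero-one rule: include type E iff E₂/h₂ > λE₁/(1+λh₁). Equality gives the switch point.
λE₁h₂ = E₂ + λE₂h₁ ⇒ λ = E₂/(E₁h₂ − E₂h₁) = 176/(2158 − 441.8) = 0.1026 per min.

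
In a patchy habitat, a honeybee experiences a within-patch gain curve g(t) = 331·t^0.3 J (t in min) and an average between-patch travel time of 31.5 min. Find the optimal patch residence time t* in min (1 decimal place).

Optimal t* satisfies g'(t*) = g(t*)/(T + t*).
g'(t) = 0.3·331·t^-0.7. Setting 0.3·331·t^-0.7 = 331·t^0.3/(31.5+t) gives 0.3(31.5+t) = t, so 0.70·t = 0.3×31.5.
t* = 0.3×31.5/0.70 = 13.5 min.

13.5 min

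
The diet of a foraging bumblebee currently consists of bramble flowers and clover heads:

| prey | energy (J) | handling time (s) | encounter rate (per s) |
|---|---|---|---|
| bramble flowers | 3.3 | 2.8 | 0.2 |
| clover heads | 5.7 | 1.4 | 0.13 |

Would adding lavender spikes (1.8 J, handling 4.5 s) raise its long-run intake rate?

No

Intake rate on the current diet: R = (0.2×3.3 + 0.13×5.7) / (1 + 0.2×2.8 + 0.13×1.4) = 1.401/1.742 = 0.8042 J/s.
Profitability of lavender spikes: 1.8/4.5 = 0.4 J/s.
Since 0.4 < R, time spent handling lavender spikes is better spent searching.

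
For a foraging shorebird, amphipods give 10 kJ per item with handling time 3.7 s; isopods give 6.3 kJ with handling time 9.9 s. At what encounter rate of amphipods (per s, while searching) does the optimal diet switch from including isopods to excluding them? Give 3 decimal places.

0.083 per s

Drop isopods once their profitability E₂/h₂ falls below the rate achievable on amphipods alone: E₂/h₂ = λE₁/(1 + λh₁).
Solve for λ: λE₁h₂ = E₂(1 + λh₁) → λ(E₁h₂ − E₂h₁) = E₂ → λ = E₂/(E₁h₂ − E₂h₁).
λ = 6.3/(10×9.9 − 6.3×3.7) = 6.3/75.69 = 0.08323 per s.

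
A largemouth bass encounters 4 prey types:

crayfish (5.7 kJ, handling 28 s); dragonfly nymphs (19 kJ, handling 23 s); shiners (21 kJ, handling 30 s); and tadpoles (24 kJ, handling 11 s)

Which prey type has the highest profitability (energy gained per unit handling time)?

Profitability E/h (kJ/s): crayfish = 5.7/28 = 0.204, dragonfly nymphs = 19/23 = 0.826, shiners = 21/30 = 0.7, tadpoles = 24/11 = 2.18.
Ranked: tadpoles > dragonfly nymphs > shiners > crayfish.

tadpoles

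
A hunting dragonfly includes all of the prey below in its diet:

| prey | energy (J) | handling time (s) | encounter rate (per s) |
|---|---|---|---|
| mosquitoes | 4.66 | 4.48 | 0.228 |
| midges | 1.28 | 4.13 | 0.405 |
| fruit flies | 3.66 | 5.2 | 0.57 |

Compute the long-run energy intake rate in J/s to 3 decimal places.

R = Σλ_iE_i / (1 + Σλ_ih_i)
Numerator: 0.228×4.66 + 0.405×1.28 + 0.57×3.66 = 3.667
Denominator: 1 + 0.228×4.48 + 0.405×4.13 + 0.57×5.2 = 6.658
R = 3.667/6.658 = 0.5508 J/s

0.551 J/s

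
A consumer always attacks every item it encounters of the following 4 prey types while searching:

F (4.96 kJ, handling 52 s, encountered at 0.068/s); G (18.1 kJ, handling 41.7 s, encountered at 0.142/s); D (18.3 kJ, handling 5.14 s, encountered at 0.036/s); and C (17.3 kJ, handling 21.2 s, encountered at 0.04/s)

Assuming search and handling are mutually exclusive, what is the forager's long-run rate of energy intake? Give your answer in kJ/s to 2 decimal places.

0.37 kJ/s

Energy encountered per unit search time: 0.068×4.96 + 0.142×18.1 + 0.036×18.3 + 0.04×17.3 = 4.258 kJ/s.
Handling time per unit search time: 0.068×52 + 0.142×41.7 + 0.036×5.14 + 0.04×21.2 = 10.49.
Rate = 4.258/(1 + 10.49) = 0.3706 kJ/s.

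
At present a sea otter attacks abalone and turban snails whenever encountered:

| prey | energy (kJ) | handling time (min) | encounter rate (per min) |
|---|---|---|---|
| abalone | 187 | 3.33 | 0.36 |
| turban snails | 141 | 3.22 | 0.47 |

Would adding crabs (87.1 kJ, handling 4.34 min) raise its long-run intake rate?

No

On abalone and turban snails alone, R = ΣλE/(1+Σλh) = 133.6/3.712 = 35.99 kJ/min.
crabs: E/h = 87.1/4.34 = 20.07 kJ/min.
Since 20.07 < R, time spent handling crabs is better spent searching.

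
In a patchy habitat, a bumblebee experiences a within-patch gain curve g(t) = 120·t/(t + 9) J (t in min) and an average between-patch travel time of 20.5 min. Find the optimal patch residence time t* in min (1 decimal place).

13.6 min

Maximise g(t)/(T+t): set derivative to zero → g'(t)(T+t) = g(t).
g'(t) = 120·9/(t + 9)². Setting 120·9/(t+9)² = 120t/[(t+9)(20.5+t)] gives 9(20.5+t) = t(t+9), so t² = 9×20.5 = 184.5.
t* = √184.5 = 13.58 min.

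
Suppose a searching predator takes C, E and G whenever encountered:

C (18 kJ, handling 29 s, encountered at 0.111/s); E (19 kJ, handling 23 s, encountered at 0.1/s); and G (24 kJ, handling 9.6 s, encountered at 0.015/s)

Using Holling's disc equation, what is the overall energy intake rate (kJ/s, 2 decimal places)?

0.64 kJ/s

R = Σλ_iE_i / (1 + Σλ_ih_i)
Numerator: 0.111×18 + 0.1×19 + 0.015×24 = 4.258
Denominator: 1 + 0.111×29 + 0.1×23 + 0.015×9.6 = 6.663
R = 4.258/6.663 = 0.6391 kJ/s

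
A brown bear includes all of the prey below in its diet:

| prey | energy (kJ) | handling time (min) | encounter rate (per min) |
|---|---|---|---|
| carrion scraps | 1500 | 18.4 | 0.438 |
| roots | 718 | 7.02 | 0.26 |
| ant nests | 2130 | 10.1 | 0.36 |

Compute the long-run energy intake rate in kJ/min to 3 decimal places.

110.912 kJ/min

R = Σλ_iE_i / (1 + Σλ_ih_i)
Numerator: 0.438×1500 + 0.26×718 + 0.36×2130 = 1610
Denominator: 1 + 0.438×18.4 + 0.26×7.02 + 0.36×10.1 = 14.52
R = 1610/14.52 = 110.9 kJ/min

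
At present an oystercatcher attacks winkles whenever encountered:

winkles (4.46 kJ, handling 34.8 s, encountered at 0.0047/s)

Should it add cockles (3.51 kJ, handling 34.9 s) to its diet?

Yes

On winkles alone, R = ΣλE/(1+Σλh) = 0.02096/1.164 = 0.01802 kJ/s.
Profitability of cockles: 3.51/34.9 = 0.1006 kJ/s.
Since 0.1006 > R, including cockles increases the long-run rate.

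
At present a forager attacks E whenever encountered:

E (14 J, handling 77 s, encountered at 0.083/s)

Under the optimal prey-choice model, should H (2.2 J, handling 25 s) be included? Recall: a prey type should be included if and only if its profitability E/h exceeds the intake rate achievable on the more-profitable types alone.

On E alone, R = ΣλE/(1+Σλh) = 1.162/7.391 = 0.1572 J/s.
H: E/h = 2.2/25 = 0.088 J/s.
0.088 < 0.1572, so adding H would lower the average — exclude it.

No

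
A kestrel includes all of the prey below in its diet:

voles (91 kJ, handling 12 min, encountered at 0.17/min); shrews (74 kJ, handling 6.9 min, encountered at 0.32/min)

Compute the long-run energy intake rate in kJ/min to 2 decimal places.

7.46 kJ/min

Energy encountered per unit search time: 0.17×91 + 0.32×74 = 39.15 kJ/min.
Handling time per unit search time: 0.17×12 + 0.32×6.9 = 4.248.
Rate = 39.15/(1 + 4.248) = 7.46 kJ/min.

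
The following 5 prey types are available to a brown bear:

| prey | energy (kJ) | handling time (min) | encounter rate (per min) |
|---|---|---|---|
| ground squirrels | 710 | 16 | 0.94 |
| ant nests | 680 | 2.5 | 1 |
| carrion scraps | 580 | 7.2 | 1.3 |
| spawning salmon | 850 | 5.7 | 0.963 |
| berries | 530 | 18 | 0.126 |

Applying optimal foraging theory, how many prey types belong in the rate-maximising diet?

1

Rank by E/h (kJ/min): ant nests 272, spawning salmon 149, carrion scraps 80.6, ground squirrels 44.4, berries 29.4. Include each in turn until the next type's E/h falls below the running intake rate.
Rate on top 1: 194.3. spawning salmon: 149 < 194.3 → exclude; stop.
Optimal diet: ant nests — 1 of 5 types.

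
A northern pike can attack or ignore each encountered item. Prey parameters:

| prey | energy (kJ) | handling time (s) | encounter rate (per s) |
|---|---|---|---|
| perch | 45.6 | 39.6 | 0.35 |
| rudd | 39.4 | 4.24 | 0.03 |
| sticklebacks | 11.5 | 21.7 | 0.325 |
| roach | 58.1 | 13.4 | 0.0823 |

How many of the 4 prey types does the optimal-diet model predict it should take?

Rank by E/h (kJ/s): rudd 9.29, roach 4.34, perch 1.15, sticklebacks 0.53. Include each in turn until the next type's E/h falls below the running intake rate.
Rate on top 1: 1.049. roach: 4.34 > 1.049 → include.
Rate on top 2: 2.674. perch: 1.15 < 2.674 → exclude; stop.
Optimal diet: rudd, roach — 2 of 4 types.

2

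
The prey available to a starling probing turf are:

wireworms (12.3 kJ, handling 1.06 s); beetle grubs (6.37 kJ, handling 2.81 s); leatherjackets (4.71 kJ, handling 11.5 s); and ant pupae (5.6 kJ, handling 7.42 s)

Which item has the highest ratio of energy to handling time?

Profitability E/h (kJ/s): wireworms = 12.3/1.06 = 11.6, beetle grubs = 6.37/2.81 = 2.27, leatherjackets = 4.71/11.5 = 0.41, ant pupae = 5.6/7.42 = 0.755.
Ranked: wireworms > beetle grubs > ant pupae > leatherjackets.

wireworms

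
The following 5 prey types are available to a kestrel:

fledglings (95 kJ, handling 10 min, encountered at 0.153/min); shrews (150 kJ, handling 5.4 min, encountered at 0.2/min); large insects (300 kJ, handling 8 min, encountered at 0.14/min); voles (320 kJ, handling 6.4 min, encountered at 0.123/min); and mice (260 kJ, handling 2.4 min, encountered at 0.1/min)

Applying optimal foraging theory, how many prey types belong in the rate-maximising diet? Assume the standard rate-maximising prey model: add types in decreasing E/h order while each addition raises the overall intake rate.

3

E/h in descending order: mice 108, voles 50, large insects 37.5, shrews 27.8, fledglings 9.5 kJ/min. The optimal diet is the largest prefix of this list for which every included type satisfies E_i/h_i > R on the types above it.
Rate on top 1: 20.97. voles: 50 > 20.97 → include.
Rate on top 2: 32.24. large insects: 37.5 > 32.24 → include.
Rate on top 3: 34.11. shrews: 27.8 < 34.11 → exclude; stop.
Optimal diet: mice, voles, large insects — 3 of 5 types.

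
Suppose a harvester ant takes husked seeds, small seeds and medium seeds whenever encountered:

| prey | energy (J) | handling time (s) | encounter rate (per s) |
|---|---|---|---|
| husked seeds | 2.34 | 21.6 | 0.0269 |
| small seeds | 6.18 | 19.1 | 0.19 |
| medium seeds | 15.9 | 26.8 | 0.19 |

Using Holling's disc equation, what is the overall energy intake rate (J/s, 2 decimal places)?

Energy encountered per unit search time: 0.0269×2.34 + 0.19×6.18 + 0.19×15.9 = 4.258 J/s.
Handling time per unit search time: 0.0269×21.6 + 0.19×19.1 + 0.19×26.8 = 9.302.
Rate = 4.258/(1 + 9.302) = 0.4133 J/s.

0.41 J/s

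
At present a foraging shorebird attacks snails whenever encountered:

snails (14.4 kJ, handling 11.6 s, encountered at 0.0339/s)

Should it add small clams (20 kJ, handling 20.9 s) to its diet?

Yes

Intake rate on the current diet: R = (0.0339×14.4) / (1 + 0.0339×11.6) = 0.4882/1.393 = 0.3504 kJ/s.
Profitability of small clams: 20/20.9 = 0.9569 kJ/s.
Since 0.9569 > R, including small clams increases the long-run rate.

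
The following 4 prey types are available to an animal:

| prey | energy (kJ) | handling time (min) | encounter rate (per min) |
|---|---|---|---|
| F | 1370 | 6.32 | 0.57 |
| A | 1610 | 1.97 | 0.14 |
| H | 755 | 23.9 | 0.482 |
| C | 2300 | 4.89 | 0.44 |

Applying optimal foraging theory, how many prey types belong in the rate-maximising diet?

Rank by E/h (kJ/min): A 817, C 470, F 217, H 31.6. Include each in turn until the next type's E/h falls below the running intake rate.
Rate on top 1: 176.7. C: 470 > 176.7 → include.
Rate on top 2: 361. F: 217 < 361 → exclude; stop.
Optimal diet: A, C — 2 of 4 types.

2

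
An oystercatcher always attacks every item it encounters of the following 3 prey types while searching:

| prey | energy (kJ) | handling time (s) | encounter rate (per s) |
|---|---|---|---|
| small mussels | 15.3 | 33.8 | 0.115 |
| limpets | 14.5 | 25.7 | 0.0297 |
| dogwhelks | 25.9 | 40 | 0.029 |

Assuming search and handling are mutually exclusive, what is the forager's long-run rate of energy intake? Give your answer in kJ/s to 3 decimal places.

0.432 kJ/s

Energy encountered per unit search time: 0.115×15.3 + 0.0297×14.5 + 0.029×25.9 = 2.941 kJ/s.
Handling time per unit search time: 0.115×33.8 + 0.0297×25.7 + 0.029×40 = 5.81.
Rate = 2.941/(1 + 5.81) = 0.4319 kJ/s.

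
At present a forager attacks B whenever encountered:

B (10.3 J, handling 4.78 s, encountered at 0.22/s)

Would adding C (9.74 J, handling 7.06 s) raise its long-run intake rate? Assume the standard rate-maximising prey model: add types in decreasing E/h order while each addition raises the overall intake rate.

Intake rate on the current diet: R = (0.22×10.3) / (1 + 0.22×4.78) = 2.266/2.052 = 1.105 J/s.
C: E/h = 9.74/7.06 = 1.38 J/s.
Since 1.38 > R, including C increases the long-run rate.

Yes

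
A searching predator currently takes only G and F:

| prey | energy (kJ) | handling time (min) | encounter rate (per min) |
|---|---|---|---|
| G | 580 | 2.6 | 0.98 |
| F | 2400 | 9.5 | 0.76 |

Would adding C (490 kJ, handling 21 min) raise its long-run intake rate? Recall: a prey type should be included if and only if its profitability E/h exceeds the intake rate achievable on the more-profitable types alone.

No

On G and F alone, R = ΣλE/(1+Σλh) = 2392/10.77 = 222.2 kJ/min.
Profitability of C: 490/21 = 23.33 kJ/min.
23.33 < 222.2, so adding C would lower the average — exclude it.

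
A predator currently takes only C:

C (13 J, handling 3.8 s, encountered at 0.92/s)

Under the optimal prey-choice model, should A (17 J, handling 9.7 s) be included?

No

On C alone, R = ΣλE/(1+Σλh) = 11.96/4.496 = 2.66 J/s.
A: E/h = 17/9.7 = 1.753 J/s.
1.753 < 2.66, so adding A would lower the average — exclude it.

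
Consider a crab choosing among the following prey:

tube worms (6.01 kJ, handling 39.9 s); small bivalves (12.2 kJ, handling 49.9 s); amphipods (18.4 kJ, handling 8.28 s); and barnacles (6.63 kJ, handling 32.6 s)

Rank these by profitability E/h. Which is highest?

Profitability E/h (kJ/s): tube worms = 6.01/39.9 = 0.151, small bivalves = 12.2/49.9 = 0.244, amphipods = 18.4/8.28 = 2.22, barnacles = 6.63/32.6 = 0.203.
Ranked: amphipods > small bivalves > barnacles > tube worms.

amphipods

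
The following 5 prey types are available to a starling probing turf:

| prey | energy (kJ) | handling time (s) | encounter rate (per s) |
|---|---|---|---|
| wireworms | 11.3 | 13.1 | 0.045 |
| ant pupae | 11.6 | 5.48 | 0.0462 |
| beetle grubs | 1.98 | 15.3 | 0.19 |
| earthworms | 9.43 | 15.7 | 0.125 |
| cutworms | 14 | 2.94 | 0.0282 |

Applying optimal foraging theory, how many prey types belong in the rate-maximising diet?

Rank by E/h (kJ/s): cutworms 4.76, ant pupae 2.12, wireworms 0.863, earthworms 0.601, beetle grubs 0.129. Include each in turn until the next type's E/h falls below the running intake rate.
Rate on top 1: 0.3646. ant pupae: 2.12 > 0.3646 → include.
Rate on top 2: 0.6966. wireworms: 0.863 > 0.6966 → include.
Rate on top 3: 0.7474. earthworms: 0.601 < 0.7474 → exclude; stop.
Optimal diet: cutworms, ant pupae, wireworms — 3 of 5 types.

3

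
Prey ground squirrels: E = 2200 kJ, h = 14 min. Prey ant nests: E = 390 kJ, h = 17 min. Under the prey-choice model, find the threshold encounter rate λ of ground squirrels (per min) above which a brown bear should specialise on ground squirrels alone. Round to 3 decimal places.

0.012 per min

Drop ant nests once their profitability E₂/h₂ falls below the rate achievable on ground squirrels alone: E₂/h₂ = λE₁/(1 + λh₁).
Solve for λ: λE₁h₂ = E₂(1 + λh₁) → λ(E₁h₂ − E₂h₁) = E₂ → λ = E₂/(E₁h₂ − E₂h₁).
λ = 390/(2200×17 − 390×14) = 390/3.194e+04 = 0.01221 per min.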